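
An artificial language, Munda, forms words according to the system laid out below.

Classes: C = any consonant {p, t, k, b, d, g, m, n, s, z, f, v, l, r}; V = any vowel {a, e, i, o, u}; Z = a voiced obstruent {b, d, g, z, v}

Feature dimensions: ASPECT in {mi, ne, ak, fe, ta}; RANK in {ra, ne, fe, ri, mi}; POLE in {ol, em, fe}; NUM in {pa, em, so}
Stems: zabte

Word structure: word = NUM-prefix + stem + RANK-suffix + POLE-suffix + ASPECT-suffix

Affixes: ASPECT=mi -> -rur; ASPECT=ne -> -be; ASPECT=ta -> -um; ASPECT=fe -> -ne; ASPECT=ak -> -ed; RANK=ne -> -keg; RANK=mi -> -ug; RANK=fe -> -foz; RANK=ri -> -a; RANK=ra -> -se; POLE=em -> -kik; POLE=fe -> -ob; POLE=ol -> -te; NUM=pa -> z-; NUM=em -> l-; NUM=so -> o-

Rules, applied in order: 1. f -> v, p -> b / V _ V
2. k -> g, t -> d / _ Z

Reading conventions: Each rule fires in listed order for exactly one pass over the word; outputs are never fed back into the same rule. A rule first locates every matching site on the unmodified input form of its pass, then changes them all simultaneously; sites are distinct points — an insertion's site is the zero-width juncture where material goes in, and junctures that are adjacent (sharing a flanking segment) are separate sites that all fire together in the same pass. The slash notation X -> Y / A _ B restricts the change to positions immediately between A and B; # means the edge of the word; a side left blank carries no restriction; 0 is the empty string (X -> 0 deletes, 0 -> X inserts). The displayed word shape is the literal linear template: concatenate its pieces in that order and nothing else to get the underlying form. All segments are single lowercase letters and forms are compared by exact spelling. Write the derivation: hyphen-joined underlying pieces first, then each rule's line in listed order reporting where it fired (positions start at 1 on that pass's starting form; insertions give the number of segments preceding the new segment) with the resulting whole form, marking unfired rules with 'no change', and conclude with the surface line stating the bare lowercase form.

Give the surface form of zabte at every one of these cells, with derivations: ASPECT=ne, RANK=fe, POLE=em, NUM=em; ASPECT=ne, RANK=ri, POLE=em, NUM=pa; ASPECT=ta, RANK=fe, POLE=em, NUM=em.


cell ASPECT=ne, RANK=fe, POLE=em, NUM=em:
underlying: l-zabte-foz-kik-be
1. f -> v, p -> b / V _ V: fires at position(s) 7: lzabtevozkikbe
2. k -> g, t -> d / _ Z: fires at position(s) 12: lzabtevozkigbe
surface: lzabtevozkigbe

cell ASPECT=ne, RANK=ri, POLE=em, NUM=pa:
underlying: z-zabte-a-kik-be
1. f -> v, p -> b / V _ V: no change
2. k -> g, t -> d / _ Z: fires at position(s) 10: zzabteakigbe
surface: zzabteakigbe

cell ASPECT=ta, RANK=fe, POLE=em, NUM=em:
underlying: l-zabte-foz-kik-um
1. f -> v, p -> b / V _ V: fires at position(s) 7: lzabtevozkikum
2. k -> g, t -> d / _ Z: no change
surface: lzabtevozkikum


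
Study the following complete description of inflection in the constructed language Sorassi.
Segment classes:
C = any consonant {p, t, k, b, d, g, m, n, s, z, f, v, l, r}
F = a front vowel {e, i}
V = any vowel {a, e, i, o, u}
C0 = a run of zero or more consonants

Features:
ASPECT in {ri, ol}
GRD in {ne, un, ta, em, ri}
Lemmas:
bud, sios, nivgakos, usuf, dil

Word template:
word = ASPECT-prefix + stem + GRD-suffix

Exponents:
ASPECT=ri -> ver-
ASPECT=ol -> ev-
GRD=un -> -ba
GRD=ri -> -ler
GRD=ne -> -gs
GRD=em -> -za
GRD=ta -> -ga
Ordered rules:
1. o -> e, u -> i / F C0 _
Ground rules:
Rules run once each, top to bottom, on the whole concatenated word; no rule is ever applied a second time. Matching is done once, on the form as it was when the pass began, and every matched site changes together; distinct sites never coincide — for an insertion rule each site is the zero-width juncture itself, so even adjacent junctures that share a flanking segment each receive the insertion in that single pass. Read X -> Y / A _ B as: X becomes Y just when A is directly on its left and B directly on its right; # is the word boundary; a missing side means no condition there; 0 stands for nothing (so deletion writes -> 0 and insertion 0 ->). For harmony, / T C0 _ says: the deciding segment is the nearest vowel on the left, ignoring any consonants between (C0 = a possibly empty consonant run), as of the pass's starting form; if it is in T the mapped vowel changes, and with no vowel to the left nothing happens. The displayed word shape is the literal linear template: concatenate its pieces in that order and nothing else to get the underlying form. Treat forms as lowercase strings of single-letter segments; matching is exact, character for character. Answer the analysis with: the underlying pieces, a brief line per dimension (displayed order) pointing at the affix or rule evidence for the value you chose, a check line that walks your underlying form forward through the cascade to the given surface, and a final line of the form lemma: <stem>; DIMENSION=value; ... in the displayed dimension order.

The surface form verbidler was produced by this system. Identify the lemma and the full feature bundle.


underlying: ver-bud-ler
ASPECT=ri - signalled by the affix ver-
GRD=ri - signalled by the affix -ler
check: verbudler -> verbidler
lemma: bud; ASPECT=ri; GRD=ri


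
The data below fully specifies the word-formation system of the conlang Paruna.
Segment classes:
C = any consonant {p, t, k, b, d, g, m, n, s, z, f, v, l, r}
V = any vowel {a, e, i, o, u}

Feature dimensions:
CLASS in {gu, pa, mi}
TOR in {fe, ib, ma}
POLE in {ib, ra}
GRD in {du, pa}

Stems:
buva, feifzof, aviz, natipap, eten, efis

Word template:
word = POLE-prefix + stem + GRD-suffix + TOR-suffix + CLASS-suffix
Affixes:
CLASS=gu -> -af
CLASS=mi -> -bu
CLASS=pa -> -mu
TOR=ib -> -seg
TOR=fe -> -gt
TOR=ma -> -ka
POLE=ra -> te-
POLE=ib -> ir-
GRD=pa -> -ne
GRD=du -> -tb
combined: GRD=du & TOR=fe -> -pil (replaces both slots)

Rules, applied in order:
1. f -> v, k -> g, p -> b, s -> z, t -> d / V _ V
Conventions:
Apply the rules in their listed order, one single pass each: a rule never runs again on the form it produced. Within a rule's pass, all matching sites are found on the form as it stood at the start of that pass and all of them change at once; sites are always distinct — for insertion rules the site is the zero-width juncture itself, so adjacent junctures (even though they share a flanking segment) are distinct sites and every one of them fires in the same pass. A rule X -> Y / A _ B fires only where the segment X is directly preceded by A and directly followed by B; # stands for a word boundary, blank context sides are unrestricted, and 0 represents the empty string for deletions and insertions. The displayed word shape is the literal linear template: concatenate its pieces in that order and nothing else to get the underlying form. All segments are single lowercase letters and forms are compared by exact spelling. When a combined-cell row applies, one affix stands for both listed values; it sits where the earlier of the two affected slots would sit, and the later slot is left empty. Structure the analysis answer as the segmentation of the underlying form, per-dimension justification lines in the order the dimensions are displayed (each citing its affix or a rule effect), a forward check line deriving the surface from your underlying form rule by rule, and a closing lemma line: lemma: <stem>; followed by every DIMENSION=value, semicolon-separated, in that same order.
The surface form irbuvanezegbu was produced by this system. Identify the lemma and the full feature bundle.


underlying: ir-buva-ne-seg-bu
CLASS=mi - signalled by the affix -bu
TOR=ib - signalled by the affix -seg
POLE=ib - signalled by the affix ir-
GRD=pa - signalled by the affix -ne
check: irbuvanesegbu -> irbuvanezegbu
lemma: buva; CLASS=mi; TOR=ib; POLE=ib; GRD=pa


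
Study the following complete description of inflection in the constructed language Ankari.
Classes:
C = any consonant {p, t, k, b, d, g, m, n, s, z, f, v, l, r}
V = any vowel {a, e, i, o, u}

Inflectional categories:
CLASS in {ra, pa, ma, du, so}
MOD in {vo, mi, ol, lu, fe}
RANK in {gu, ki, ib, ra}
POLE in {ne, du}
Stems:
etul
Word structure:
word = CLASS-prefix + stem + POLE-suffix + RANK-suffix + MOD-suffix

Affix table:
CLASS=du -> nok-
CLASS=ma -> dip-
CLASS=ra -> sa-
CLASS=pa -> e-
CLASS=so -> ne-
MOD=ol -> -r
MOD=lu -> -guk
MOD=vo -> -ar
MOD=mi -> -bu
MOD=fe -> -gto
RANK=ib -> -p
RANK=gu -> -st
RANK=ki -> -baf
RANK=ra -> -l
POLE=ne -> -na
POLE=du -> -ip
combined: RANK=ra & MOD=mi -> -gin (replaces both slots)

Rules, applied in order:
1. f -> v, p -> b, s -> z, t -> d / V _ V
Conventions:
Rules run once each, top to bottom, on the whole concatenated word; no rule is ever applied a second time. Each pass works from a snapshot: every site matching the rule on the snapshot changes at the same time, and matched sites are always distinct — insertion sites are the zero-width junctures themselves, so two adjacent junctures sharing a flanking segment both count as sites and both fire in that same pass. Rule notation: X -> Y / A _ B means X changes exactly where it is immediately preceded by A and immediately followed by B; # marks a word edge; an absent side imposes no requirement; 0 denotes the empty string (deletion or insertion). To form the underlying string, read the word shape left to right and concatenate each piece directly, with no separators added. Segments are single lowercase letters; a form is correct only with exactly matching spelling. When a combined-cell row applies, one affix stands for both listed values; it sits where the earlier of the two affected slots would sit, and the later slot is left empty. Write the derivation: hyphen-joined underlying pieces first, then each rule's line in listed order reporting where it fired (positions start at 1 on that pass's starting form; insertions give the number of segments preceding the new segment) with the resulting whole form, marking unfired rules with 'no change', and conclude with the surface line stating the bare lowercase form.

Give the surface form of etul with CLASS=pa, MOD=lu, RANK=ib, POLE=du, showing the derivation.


underlying: e-etul-ip-p-guk
1. f -> v, p -> b, s -> z, t -> d / V _ V: fires at position(s) 3: eedulippguk
surface: eedulippguk


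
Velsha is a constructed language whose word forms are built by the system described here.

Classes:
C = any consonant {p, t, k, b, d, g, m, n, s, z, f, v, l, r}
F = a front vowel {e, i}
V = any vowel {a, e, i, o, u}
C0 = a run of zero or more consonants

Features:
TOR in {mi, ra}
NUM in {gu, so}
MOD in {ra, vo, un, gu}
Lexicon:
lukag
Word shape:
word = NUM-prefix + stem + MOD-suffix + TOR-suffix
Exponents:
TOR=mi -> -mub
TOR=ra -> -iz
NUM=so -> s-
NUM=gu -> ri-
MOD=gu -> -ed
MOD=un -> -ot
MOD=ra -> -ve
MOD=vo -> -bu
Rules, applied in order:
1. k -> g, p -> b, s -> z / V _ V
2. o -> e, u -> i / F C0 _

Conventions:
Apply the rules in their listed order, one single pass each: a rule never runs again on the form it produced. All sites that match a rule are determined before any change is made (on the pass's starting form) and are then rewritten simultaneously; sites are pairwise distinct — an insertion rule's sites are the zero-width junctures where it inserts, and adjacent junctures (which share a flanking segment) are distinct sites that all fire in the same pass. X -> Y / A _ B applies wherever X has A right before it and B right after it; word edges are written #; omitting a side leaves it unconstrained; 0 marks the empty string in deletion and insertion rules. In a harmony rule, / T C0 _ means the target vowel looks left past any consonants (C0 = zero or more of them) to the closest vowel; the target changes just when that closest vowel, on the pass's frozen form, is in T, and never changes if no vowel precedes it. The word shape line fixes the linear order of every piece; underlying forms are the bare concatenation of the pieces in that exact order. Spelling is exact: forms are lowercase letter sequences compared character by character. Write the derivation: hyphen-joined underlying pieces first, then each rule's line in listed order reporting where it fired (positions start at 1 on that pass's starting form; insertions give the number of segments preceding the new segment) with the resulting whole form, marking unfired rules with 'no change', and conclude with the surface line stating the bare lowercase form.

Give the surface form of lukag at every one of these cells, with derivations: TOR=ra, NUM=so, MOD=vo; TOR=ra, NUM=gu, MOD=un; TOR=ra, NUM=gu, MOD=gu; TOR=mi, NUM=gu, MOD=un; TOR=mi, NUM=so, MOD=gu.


cell TOR=ra, NUM=so, MOD=vo:
underlying: s-lukag-bu-iz
1. k -> g, p -> b, s -> z / V _ V: fires at position(s) 4: slugagbuiz
2. o -> e, u -> i / F C0 _: no change
surface: slugagbuiz

cell TOR=ra, NUM=gu, MOD=un:
underlying: ri-lukag-ot-iz
1. k -> g, p -> b, s -> z / V _ V: fires at position(s) 5: rilugagotiz
2. o -> e, u -> i / F C0 _: fires at position(s) 4: riligagotiz
surface: riligagotiz

cell TOR=ra, NUM=gu, MOD=gu:
underlying: ri-lukag-ed-iz
1. k -> g, p -> b, s -> z / V _ V: fires at position(s) 5: rilugagediz
2. o -> e, u -> i / F C0 _: fires at position(s) 4: riligagediz
surface: riligagediz

cell TOR=mi, NUM=gu, MOD=un:
underlying: ri-lukag-ot-mub
1. k -> g, p -> b, s -> z / V _ V: fires at position(s) 5: rilugagotmub
2. o -> e, u -> i / F C0 _: fires at position(s) 4: riligagotmub
surface: riligagotmub

cell TOR=mi, NUM=so, MOD=gu:
underlying: s-lukag-ed-mub
1. k -> g, p -> b, s -> z / V _ V: fires at position(s) 4: slugagedmub
2. o -> e, u -> i / F C0 _: fires at position(s) 10: slugagedmib
surface: slugagedmib


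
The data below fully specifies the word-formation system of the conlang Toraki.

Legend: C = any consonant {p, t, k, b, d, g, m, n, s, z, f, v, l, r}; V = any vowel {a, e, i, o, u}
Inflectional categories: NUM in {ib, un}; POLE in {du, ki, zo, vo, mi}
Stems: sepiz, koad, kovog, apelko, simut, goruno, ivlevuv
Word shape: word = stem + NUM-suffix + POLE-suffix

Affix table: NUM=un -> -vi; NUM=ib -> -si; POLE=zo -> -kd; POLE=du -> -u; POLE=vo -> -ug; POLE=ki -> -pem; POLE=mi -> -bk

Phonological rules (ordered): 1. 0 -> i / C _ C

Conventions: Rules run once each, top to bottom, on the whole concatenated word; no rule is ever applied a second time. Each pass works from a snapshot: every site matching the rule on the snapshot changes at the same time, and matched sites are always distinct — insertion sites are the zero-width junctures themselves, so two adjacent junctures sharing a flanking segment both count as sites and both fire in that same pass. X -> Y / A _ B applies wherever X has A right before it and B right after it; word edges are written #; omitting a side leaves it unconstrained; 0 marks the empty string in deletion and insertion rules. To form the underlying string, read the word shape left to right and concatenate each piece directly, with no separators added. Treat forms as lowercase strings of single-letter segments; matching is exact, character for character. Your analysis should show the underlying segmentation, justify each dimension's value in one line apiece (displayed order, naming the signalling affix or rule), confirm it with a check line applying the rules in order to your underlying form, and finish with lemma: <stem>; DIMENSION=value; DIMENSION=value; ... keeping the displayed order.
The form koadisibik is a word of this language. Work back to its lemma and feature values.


underlying: koad-si-bk
NUM=ib - signalled by the affix -si
POLE=mi - signalled by the affix -bk
check: koadsibk -> koadisibik
lemma: koad; NUM=ib; POLE=mi


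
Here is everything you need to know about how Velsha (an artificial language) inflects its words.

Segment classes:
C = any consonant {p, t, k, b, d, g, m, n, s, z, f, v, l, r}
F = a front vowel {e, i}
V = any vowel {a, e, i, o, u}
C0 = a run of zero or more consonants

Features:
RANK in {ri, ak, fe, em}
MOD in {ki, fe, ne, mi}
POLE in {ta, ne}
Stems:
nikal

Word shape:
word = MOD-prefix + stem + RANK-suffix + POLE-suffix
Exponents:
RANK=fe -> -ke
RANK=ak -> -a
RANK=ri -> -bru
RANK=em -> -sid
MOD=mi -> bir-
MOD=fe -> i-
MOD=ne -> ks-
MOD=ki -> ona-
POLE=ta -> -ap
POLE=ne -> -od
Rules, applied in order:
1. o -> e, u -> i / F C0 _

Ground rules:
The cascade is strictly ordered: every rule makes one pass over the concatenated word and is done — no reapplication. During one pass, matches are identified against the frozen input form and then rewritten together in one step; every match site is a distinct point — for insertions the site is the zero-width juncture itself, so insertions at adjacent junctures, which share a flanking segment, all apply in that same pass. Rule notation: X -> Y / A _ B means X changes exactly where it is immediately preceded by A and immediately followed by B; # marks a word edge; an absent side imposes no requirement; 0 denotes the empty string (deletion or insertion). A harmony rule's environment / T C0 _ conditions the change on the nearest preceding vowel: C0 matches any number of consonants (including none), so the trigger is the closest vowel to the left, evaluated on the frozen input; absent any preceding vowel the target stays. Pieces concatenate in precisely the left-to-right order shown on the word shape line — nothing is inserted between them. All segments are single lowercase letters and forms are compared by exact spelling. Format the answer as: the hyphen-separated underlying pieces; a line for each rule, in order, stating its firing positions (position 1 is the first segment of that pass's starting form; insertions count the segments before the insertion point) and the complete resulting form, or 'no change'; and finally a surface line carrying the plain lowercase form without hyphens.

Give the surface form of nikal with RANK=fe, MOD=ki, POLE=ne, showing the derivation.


underlying: ona-nikal-ke-od
1. o -> e, u -> i / F C0 _: fires at position(s) 11: onanikalkeed
surface: onanikalkeed


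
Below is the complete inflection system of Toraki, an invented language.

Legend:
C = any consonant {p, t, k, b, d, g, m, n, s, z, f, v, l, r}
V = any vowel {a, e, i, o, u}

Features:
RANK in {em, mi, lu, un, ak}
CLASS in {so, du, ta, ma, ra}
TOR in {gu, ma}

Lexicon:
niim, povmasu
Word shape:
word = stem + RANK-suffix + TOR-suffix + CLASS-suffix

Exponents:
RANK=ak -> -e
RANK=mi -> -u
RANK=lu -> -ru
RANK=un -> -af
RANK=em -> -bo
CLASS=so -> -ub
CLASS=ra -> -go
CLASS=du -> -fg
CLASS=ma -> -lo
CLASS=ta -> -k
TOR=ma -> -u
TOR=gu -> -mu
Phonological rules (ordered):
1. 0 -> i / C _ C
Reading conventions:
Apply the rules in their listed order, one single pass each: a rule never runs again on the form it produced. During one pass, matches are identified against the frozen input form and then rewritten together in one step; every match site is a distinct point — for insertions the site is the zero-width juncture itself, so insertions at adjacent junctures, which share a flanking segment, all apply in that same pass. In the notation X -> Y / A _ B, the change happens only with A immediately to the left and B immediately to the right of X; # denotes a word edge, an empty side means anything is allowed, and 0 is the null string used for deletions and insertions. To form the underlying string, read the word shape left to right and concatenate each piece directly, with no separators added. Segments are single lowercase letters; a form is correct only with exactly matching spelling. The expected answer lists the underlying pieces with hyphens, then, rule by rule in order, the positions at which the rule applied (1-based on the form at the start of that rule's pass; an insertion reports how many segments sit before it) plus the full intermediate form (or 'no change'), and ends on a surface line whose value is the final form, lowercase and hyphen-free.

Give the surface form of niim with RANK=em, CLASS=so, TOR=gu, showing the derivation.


underlying: niim-bo-mu-ub
1. 0 -> i / C _ C: inserts after position(s) 4: niimibomuub
surface: niimibomuub


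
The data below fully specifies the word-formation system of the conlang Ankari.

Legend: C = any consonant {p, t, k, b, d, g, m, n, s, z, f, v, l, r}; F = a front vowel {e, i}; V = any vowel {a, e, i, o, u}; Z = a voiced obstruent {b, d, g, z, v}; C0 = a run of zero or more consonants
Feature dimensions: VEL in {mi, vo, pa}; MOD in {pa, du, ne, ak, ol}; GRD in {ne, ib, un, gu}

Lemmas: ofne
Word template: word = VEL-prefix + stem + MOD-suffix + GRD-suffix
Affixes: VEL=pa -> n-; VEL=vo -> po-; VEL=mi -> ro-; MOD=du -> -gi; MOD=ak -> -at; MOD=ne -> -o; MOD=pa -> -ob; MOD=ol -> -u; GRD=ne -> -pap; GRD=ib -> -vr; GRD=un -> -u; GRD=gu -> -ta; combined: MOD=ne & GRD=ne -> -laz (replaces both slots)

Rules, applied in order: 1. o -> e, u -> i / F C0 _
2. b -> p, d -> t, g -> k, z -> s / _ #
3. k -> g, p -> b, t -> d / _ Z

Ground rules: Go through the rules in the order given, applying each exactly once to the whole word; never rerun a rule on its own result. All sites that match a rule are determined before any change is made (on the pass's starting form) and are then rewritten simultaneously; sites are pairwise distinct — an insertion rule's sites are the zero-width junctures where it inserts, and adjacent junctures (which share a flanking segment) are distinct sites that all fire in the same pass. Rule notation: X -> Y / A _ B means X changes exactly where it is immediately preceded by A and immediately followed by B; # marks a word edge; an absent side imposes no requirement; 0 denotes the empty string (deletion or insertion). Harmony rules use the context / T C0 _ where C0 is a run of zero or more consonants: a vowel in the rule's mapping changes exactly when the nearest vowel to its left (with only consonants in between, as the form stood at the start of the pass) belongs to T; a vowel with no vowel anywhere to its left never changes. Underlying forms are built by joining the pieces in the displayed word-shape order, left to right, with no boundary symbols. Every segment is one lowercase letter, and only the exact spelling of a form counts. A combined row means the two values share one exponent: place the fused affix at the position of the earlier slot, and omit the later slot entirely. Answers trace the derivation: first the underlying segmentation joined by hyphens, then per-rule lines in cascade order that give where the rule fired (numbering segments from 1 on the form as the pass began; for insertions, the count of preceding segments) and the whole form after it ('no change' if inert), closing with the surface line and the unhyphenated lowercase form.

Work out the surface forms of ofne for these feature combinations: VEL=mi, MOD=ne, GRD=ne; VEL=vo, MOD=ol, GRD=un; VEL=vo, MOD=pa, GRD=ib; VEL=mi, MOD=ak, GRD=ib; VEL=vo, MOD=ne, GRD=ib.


cell VEL=mi, MOD=ne, GRD=ne:
underlying: ro-ofne-laz
1. o -> e, u -> i / F C0 _: no change
2. b -> p, d -> t, g -> k, z -> s / _ #: fires at position(s) 9: roofnelas
3. k -> g, p -> b, t -> d / _ Z: no change
surface: roofnelas

cell VEL=vo, MOD=ol, GRD=un:
underlying: po-ofne-u-u
1. o -> e, u -> i / F C0 _: fires at position(s) 7: poofneiu
2. b -> p, d -> t, g -> k, z -> s / _ #: no change
3. k -> g, p -> b, t -> d / _ Z: no change
surface: poofneiu

cell VEL=vo, MOD=pa, GRD=ib:
underlying: po-ofne-ob-vr
1. o -> e, u -> i / F C0 _: fires at position(s) 7: poofneebvr
2. b -> p, d -> t, g -> k, z -> s / _ #: no change
3. k -> g, p -> b, t -> d / _ Z: no change
surface: poofneebvr

cell VEL=mi, MOD=ak, GRD=ib:
underlying: ro-ofne-at-vr
1. o -> e, u -> i / F C0 _: no change
2. b -> p, d -> t, g -> k, z -> s / _ #: no change
3. k -> g, p -> b, t -> d / _ Z: fires at position(s) 8: roofneadvr
surface: roofneadvr

cell VEL=vo, MOD=ne, GRD=ib:
underlying: po-ofne-o-vr
1. o -> e, u -> i / F C0 _: fires at position(s) 7: poofneevr
2. b -> p, d -> t, g -> k, z -> s / _ #: no change
3. k -> g, p -> b, t -> d / _ Z: no change
surface: poofneevr


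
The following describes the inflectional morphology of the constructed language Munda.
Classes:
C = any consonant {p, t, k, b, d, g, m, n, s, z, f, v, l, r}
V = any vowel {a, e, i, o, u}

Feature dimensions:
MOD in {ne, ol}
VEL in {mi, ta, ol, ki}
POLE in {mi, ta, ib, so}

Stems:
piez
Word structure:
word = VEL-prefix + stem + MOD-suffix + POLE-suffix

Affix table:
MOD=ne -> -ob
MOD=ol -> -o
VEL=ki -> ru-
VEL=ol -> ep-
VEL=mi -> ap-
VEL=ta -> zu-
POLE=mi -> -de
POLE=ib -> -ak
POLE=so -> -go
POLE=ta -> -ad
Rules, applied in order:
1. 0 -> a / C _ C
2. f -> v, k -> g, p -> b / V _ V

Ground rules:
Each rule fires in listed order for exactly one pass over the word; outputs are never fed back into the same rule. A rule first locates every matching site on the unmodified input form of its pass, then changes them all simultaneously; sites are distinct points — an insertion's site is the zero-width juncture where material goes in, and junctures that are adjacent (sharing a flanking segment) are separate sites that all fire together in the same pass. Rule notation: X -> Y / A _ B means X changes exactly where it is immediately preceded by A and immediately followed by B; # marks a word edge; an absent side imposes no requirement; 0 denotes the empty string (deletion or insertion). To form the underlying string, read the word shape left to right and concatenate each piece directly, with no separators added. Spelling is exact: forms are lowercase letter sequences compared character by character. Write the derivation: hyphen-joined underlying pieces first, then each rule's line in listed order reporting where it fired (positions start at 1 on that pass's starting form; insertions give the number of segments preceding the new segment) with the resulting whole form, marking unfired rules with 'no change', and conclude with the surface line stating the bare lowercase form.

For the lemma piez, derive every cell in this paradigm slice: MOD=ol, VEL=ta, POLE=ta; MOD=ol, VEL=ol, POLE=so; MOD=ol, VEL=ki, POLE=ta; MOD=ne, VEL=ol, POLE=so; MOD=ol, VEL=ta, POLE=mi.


cell MOD=ol, VEL=ta, POLE=ta:
underlying: zu-piez-o-ad
1. 0 -> a / C _ C: no change
2. f -> v, k -> g, p -> b / V _ V: fires at position(s) 3: zubiezoad
surface: zubiezoad

cell MOD=ol, VEL=ol, POLE=so:
underlying: ep-piez-o-go
1. 0 -> a / C _ C: inserts after position(s) 2: epapiezogo
2. f -> v, k -> g, p -> b / V _ V: fires at position(s) 2, 4: ebabiezogo
surface: ebabiezogo

cell MOD=ol, VEL=ki, POLE=ta:
underlying: ru-piez-o-ad
1. 0 -> a / C _ C: no change
2. f -> v, k -> g, p -> b / V _ V: fires at position(s) 3: rubiezoad
surface: rubiezoad

cell MOD=ne, VEL=ol, POLE=so:
underlying: ep-piez-ob-go
1. 0 -> a / C _ C: inserts after position(s) 2, 8: epapiezobago
2. f -> v, k -> g, p -> b / V _ V: fires at position(s) 2, 4: ebabiezobago
surface: ebabiezobago

cell MOD=ol, VEL=ta, POLE=mi:
underlying: zu-piez-o-de
1. 0 -> a / C _ C: no change
2. f -> v, k -> g, p -> b / V _ V: fires at position(s) 3: zubiezode
surface: zubiezode


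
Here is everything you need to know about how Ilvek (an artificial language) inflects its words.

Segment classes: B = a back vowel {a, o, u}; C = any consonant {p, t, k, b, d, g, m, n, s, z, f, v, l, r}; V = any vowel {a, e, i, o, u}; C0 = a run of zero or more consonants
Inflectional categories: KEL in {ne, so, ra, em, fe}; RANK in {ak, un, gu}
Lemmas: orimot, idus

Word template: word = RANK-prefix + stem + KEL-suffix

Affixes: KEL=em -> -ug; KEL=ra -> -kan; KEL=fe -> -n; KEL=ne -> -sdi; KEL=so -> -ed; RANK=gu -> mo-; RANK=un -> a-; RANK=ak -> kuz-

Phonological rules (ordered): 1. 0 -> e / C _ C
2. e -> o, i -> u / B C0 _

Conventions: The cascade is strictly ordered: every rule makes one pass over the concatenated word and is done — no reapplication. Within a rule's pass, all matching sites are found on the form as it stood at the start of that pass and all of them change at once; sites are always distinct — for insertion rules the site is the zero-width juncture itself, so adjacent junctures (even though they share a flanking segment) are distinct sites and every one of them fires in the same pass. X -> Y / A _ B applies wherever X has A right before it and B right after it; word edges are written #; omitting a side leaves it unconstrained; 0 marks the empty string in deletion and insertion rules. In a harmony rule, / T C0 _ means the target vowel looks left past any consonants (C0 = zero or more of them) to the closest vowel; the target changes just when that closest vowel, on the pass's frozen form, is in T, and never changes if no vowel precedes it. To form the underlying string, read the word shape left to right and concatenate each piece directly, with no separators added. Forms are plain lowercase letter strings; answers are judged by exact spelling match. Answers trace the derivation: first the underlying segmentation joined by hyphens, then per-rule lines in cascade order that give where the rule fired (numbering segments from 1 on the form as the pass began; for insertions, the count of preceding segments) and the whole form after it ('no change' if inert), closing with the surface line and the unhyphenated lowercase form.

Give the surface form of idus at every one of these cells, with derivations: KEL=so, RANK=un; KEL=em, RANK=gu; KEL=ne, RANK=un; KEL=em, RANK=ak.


cell KEL=so, RANK=un:
underlying: a-idus-ed
1. 0 -> e / C _ C: no change
2. e -> o, i -> u / B C0 _: fires at position(s) 2, 6: audusod
surface: audusod

cell KEL=em, RANK=gu:
underlying: mo-idus-ug
1. 0 -> e / C _ C: no change
2. e -> o, i -> u / B C0 _: fires at position(s) 3: moudusug
surface: moudusug

cell KEL=ne, RANK=un:
underlying: a-idus-sdi
1. 0 -> e / C _ C: inserts after position(s) 5, 6: aidusesedi
2. e -> o, i -> u / B C0 _: fires at position(s) 2, 6: audusosedi
surface: audusosedi

cell KEL=em, RANK=ak:
underlying: kuz-idus-ug
1. 0 -> e / C _ C: no change
2. e -> o, i -> u / B C0 _: fires at position(s) 4: kuzudusug
surface: kuzudusug


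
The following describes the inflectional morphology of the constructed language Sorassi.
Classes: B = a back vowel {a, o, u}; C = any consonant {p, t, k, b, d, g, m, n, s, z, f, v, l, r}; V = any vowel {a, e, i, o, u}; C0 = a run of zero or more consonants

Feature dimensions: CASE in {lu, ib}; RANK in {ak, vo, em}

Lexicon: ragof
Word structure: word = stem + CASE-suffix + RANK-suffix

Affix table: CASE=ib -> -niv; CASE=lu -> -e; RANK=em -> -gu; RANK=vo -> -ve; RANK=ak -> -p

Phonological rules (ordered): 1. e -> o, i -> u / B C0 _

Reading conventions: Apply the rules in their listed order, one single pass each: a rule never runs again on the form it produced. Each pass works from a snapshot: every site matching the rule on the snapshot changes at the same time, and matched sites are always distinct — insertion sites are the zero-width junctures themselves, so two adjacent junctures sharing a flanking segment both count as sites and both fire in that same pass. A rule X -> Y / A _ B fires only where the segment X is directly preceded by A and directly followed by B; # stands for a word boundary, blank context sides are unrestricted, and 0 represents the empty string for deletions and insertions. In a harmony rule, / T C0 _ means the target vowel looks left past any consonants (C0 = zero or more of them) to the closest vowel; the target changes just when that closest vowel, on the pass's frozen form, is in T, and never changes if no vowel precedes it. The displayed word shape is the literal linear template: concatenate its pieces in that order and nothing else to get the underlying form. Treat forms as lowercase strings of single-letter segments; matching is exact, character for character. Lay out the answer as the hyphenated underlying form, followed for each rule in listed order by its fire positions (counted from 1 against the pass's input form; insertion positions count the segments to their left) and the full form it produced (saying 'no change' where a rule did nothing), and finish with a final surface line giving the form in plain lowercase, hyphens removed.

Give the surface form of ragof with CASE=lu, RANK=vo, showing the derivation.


underlying: ragof-e-ve
1. e -> o, i -> u / B C0 _: fires at position(s) 6: ragofove
surface: ragofove


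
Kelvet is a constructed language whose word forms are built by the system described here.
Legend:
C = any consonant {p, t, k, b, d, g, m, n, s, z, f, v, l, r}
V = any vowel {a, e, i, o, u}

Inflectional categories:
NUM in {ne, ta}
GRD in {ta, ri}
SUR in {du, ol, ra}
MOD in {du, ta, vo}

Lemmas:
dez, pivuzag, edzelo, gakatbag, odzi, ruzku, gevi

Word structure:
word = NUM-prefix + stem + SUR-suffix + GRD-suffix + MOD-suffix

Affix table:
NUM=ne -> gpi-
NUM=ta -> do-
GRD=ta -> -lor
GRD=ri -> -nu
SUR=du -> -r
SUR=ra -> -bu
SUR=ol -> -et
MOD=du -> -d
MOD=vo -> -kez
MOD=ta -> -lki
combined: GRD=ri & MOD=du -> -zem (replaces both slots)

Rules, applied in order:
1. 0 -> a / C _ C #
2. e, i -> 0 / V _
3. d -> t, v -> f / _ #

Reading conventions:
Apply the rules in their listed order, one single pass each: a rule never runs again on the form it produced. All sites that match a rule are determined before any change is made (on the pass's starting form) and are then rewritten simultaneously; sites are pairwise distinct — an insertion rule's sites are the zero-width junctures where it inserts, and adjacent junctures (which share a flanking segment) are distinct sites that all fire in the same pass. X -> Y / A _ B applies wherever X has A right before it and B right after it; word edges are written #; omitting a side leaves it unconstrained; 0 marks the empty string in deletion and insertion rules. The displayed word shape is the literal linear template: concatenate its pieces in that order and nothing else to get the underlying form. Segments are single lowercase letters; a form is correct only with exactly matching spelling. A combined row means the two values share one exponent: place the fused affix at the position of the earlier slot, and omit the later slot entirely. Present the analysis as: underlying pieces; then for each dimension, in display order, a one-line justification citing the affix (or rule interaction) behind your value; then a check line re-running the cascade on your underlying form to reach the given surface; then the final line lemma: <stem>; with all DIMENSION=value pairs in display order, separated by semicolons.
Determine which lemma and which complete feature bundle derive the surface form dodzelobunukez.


underlying: do-edzelo-bu-nu-kez
NUM=ta - signalled by the affix do-
GRD=ri - signalled by the affix -nu
SUR=ra - signalled by the affix -bu
MOD=vo - signalled by the affix -kez
check: doedzelobunukez -> doedzelobunukez -> dodzelobunukez -> dodzelobunukez
lemma: edzelo; NUM=ta; GRD=ri; SUR=ra; MOD=vo


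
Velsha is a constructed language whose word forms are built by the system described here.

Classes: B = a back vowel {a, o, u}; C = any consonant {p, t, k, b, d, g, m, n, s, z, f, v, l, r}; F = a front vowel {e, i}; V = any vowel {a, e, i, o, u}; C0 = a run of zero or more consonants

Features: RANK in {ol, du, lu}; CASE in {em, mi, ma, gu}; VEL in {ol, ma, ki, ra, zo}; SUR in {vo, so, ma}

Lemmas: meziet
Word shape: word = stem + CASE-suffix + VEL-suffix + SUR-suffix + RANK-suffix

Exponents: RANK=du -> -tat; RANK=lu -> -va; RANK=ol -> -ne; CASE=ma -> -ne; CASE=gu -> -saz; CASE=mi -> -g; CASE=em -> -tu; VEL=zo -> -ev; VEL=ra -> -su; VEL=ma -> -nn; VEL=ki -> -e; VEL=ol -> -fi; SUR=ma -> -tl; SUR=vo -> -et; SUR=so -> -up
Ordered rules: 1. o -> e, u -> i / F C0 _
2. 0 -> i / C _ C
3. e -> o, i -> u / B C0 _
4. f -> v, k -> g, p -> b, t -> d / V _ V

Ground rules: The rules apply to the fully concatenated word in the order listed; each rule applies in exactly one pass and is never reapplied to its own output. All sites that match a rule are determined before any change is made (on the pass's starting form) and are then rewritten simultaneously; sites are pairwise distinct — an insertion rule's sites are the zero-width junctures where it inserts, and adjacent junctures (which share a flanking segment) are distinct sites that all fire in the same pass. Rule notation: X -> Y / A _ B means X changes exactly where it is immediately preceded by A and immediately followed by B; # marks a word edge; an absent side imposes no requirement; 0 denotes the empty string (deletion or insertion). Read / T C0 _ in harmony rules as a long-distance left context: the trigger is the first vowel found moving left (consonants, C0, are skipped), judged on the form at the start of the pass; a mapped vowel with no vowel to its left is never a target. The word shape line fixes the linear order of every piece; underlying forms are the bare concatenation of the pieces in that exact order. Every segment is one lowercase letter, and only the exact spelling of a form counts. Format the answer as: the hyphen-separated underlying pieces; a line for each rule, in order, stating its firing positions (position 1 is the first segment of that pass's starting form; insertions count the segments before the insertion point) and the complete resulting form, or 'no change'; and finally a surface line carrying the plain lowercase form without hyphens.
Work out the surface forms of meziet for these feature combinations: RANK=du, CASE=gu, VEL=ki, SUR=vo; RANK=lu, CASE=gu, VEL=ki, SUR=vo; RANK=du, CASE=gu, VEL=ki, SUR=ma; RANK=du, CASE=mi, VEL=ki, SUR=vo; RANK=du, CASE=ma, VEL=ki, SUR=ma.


cell RANK=du, CASE=gu, VEL=ki, SUR=vo:
underlying: meziet-saz-e-et-tat
1. o -> e, u -> i / F C0 _: no change
2. 0 -> i / C _ C: inserts after position(s) 6, 12: mezietisazeetitat
3. e -> o, i -> u / B C0 _: fires at position(s) 11: mezietisazoetitat
4. f -> v, k -> g, p -> b, t -> d / V _ V: fires at position(s) 6, 13, 15: meziedisazoedidat
surface: meziedisazoedidat

cell RANK=lu, CASE=gu, VEL=ki, SUR=vo:
underlying: meziet-saz-e-et-va
1. o -> e, u -> i / F C0 _: no change
2. 0 -> i / C _ C: inserts after position(s) 6, 12: mezietisazeetiva
3. e -> o, i -> u / B C0 _: fires at position(s) 11: mezietisazoetiva
4. f -> v, k -> g, p -> b, t -> d / V _ V: fires at position(s) 6, 13: meziedisazoediva
surface: meziedisazoediva

cell RANK=du, CASE=gu, VEL=ki, SUR=ma:
underlying: meziet-saz-e-tl-tat
1. o -> e, u -> i / F C0 _: no change
2. 0 -> i / C _ C: inserts after position(s) 6, 11, 12: mezietisazetilitat
3. e -> o, i -> u / B C0 _: fires at position(s) 11: mezietisazotilitat
4. f -> v, k -> g, p -> b, t -> d / V _ V: fires at position(s) 6, 12, 16: meziedisazodilidat
surface: meziedisazodilidat

cell RANK=du, CASE=mi, VEL=ki, SUR=vo:
underlying: meziet-g-e-et-tat
1. o -> e, u -> i / F C0 _: no change
2. 0 -> i / C _ C: inserts after position(s) 6, 10: mezietigeetitat
3. e -> o, i -> u / B C0 _: no change
4. f -> v, k -> g, p -> b, t -> d / V _ V: fires at position(s) 6, 11, 13: meziedigeedidat
surface: meziedigeedidat

cell RANK=du, CASE=ma, VEL=ki, SUR=ma:
underlying: meziet-ne-e-tl-tat
1. o -> e, u -> i / F C0 _: no change
2. 0 -> i / C _ C: inserts after position(s) 6, 10, 11: mezietineetilitat
3. e -> o, i -> u / B C0 _: no change
4. f -> v, k -> g, p -> b, t -> d / V _ V: fires at position(s) 6, 11, 15: meziedineedilidat
surface: meziedineedilidat


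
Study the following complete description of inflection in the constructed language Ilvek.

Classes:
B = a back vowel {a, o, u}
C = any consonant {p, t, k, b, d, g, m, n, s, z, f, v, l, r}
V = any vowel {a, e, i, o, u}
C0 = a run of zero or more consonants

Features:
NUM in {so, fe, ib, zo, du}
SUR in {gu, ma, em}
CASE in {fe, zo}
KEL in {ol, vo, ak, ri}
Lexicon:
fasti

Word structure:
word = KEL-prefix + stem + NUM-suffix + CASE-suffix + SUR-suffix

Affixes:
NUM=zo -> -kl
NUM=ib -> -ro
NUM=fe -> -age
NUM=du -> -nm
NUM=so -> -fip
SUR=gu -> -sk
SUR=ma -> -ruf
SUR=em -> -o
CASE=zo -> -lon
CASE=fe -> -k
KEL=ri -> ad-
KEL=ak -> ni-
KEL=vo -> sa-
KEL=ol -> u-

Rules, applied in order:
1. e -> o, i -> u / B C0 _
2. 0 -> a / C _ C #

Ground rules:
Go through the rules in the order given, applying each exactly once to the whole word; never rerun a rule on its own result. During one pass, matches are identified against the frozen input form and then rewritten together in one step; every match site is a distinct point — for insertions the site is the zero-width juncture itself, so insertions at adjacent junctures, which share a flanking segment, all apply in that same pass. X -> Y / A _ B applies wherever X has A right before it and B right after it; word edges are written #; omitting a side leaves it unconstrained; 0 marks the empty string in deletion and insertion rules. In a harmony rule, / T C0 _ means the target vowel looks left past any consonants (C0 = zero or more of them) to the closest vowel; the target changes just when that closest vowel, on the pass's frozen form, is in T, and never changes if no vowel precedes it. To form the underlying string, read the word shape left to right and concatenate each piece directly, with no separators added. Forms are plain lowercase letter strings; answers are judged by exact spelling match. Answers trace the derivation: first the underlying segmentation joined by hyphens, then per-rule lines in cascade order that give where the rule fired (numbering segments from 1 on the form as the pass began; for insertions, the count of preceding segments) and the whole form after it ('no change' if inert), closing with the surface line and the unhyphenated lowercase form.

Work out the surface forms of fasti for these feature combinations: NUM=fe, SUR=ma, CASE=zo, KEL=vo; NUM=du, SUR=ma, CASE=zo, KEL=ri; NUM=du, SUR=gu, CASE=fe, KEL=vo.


cell NUM=fe, SUR=ma, CASE=zo, KEL=vo:
underlying: sa-fasti-age-lon-ruf
1. e -> o, i -> u / B C0 _: fires at position(s) 7, 10: safastuagolonruf
2. 0 -> a / C _ C #: no change
surface: safastuagolonruf

cell NUM=du, SUR=ma, CASE=zo, KEL=ri:
underlying: ad-fasti-nm-lon-ruf
1. e -> o, i -> u / B C0 _: fires at position(s) 7: adfastunmlonruf
2. 0 -> a / C _ C #: no change
surface: adfastunmlonruf

cell NUM=du, SUR=gu, CASE=fe, KEL=vo:
underlying: sa-fasti-nm-k-sk
1. e -> o, i -> u / B C0 _: fires at position(s) 7: safastunmksk
2. 0 -> a / C _ C #: inserts after position(s) 11: safastunmksak
surface: safastunmksak
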